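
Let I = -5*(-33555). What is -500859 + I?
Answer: -333084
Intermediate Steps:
I = 167775
-500859 + I = -500859 + 167775 = -333084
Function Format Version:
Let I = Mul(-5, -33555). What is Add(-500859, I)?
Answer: -333084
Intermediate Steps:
I = 167775
Add(-500859, I) = Add(-500859, 167775) = -333084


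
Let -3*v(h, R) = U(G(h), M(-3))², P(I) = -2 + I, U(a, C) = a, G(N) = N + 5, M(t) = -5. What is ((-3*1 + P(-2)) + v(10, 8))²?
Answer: 6724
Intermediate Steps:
G(N) = 5 + N
v(h, R) = -(5 + h)²/3
((-3*1 + P(-2)) + v(10, 8))² = ((-3*1 + (-2 - 2)) - (5 + 10)²/3)² = ((-3 - 4) - ⅓*15²)² = (-7 - ⅓*225)² = (-7 - 75)² = (-82)² = 6724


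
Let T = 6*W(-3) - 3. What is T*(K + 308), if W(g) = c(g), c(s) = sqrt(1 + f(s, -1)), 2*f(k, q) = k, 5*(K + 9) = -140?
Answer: -813 + 813*I*sqrt(2) ≈ -813.0 + 1149.8*I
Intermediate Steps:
K = -37 (K = -9 + (1/5)*(-140) = -9 - 28 = -37)
f(k, q) = k/2
c(s) = sqrt(1 + s/2)
W(g) = sqrt(4 + 2*g)/2
T = -3 + 3*I*sqrt(2) (T = 6*(sqrt(4 + 2*(-3))/2) - 3 = 6*(sqrt(4 - 6)/2) - 3 = 6*(sqrt(-2)/2) - 3 = 6*((I*sqrt(2))/2) - 3 = 6*(I*sqrt(2)/2) - 3 = 3*I*sqrt(2) - 3 = -3 + 3*I*sqrt(2) ≈ -3.0 + 4.2426*I)
T*(K + 308) = (-3 + 3*I*sqrt(2))*(-37 + 308) = (-3 + 3*I*sqrt(2))*271 = -813 + 813*I*sqrt(2)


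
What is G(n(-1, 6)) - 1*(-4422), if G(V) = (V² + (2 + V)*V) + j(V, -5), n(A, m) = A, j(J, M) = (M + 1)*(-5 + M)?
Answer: 4462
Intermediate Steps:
j(J, M) = (1 + M)*(-5 + M)
G(V) = 40 + V² + V*(2 + V) (G(V) = (V² + (2 + V)*V) + (-5 + (-5)² - 4*(-5)) = (V² + V*(2 + V)) + (-5 + 25 + 20) = (V² + V*(2 + V)) + 40 = 40 + V² + V*(2 + V))
G(n(-1, 6)) - 1*(-4422) = (40 + 2*(-1) + 2*(-1)²) - 1*(-4422) = (40 - 2 + 2*1) + 4422 = (40 - 2 + 2) + 4422 = 40 + 4422 = 4462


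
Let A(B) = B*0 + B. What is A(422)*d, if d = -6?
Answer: -2532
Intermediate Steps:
A(B) = B (A(B) = 0 + B = B)
A(422)*d = 422*(-6) = -2532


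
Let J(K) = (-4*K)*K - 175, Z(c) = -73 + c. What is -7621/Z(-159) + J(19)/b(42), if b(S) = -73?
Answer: 931941/16936 ≈ 55.027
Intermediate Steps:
J(K) = -175 - 4*K² (J(K) = -4*K² - 175 = -175 - 4*K²)
-7621/Z(-159) + J(19)/b(42) = -7621/(-73 - 159) + (-175 - 4*19²)/(-73) = -7621/(-232) + (-175 - 4*361)*(-1/73) = -7621*(-1/232) + (-175 - 1444)*(-1/73) = 7621/232 - 1619*(-1/73) = 7621/232 + 1619/73 = 931941/16936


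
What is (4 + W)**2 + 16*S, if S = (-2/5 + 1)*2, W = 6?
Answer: 596/5 ≈ 119.20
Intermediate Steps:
S = 6/5 (S = (-2*1/5 + 1)*2 = (-2/5 + 1)*2 = (3/5)*2 = 6/5 ≈ 1.2000)
(4 + W)**2 + 16*S = (4 + 6)**2 + 16*(6/5) = 10**2 + 96/5 = 100 + 96/5 = 596/5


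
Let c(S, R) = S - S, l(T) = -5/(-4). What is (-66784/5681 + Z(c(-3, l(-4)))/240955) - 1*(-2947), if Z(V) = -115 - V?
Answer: 61814670910/21059467 ≈ 2935.2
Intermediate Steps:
l(T) = 5/4 (l(T) = -5*(-¼) = 5/4)
c(S, R) = 0
(-66784/5681 + Z(c(-3, l(-4)))/240955) - 1*(-2947) = (-66784/5681 + (-115 - 1*0)/240955) - 1*(-2947) = (-66784*1/5681 + (-115 + 0)*(1/240955)) + 2947 = (-66784/5681 - 115*1/240955) + 2947 = (-66784/5681 - 23/48191) + 2947 = -247578339/21059467 + 2947 = 61814670910/21059467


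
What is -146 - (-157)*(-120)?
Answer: -18986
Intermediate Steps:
-146 - (-157)*(-120) = -146 - 157*120 = -146 - 18840 = -18986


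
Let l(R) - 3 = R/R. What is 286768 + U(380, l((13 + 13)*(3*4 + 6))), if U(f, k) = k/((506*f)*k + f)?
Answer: 55166994001/192375 ≈ 2.8677e+5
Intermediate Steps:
l(R) = 4 (l(R) = 3 + R/R = 3 + 1 = 4)
U(f, k) = k/(f + 506*f*k) (U(f, k) = k/(506*f*k + f) = k/(f + 506*f*k))
286768 + U(380, l((13 + 13)*(3*4 + 6))) = 286768 + 4/(380*(1 + 506*4)) = 286768 + 4*(1/380)/(1 + 2024) = 286768 + 4*(1/380)/2025 = 286768 + 4*(1/380)*(1/2025) = 286768 + 1/192375 = 55166994001/192375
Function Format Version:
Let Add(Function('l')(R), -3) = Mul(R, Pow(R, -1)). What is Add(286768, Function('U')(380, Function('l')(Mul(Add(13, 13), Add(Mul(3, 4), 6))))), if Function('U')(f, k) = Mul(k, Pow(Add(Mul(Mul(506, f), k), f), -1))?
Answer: Rational(55166994001, 192375) ≈ 2.8677e+5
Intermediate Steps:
Function('l')(R) = 4 (Function('l')(R) = Add(3, Mul(R, Pow(R, -1))) = Add(3, 1) = 4)
Function('U')(f, k) = Mul(k, Pow(Add(f, Mul(506, f, k)), -1)) (Function('U')(f, k) = Mul(k, Pow(Add(Mul(506, f, k), f), -1)) = Mul(k, Pow(Add(f, Mul(506, f, k)), -1)))
Add(286768, Function('U')(380, Function('l')(Mul(Add(13, 13), Add(Mul(3, 4), 6))))) = Add(286768, Mul(4, Pow(380, -1), Pow(Add(1, Mul(506, 4)), -1))) = Add(286768, Mul(4, Rational(1, 380), Pow(Add(1, 2024), -1))) = Add(286768, Mul(4, Rational(1, 380), Pow(2025, -1))) = Add(286768, Mul(4, Rational(1, 380), Rational(1, 2025))) = Add(286768, Rational(1, 192375)) = Rational(55166994001, 192375)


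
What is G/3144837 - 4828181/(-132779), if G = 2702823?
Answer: 5180906795538/139189437341 ≈ 37.222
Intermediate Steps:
G/3144837 - 4828181/(-132779) = 2702823/3144837 - 4828181/(-132779) = 2702823*(1/3144837) - 4828181*(-1/132779) = 900941/1048279 + 4828181/132779 = 5180906795538/139189437341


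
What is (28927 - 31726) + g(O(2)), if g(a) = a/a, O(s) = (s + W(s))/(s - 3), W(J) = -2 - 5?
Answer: -2798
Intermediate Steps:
W(J) = -7
O(s) = (-7 + s)/(-3 + s) (O(s) = (s - 7)/(s - 3) = (-7 + s)/(-3 + s))
g(a) = 1
(28927 - 31726) + g(O(2)) = (28927 - 31726) + 1 = -2799 + 1 = -2798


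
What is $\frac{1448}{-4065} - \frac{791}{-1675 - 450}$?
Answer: $\frac{27683}{1727625} \approx 0.016024$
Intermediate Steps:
$\frac{1448}{-4065} - \frac{791}{-1675 - 450} = 1448 \left(- \frac{1}{4065}\right) - \frac{791}{-1675 - 450} = - \frac{1448}{4065} - \frac{791}{-2125} = - \frac{1448}{4065} - - \frac{791}{2125} = - \frac{1448}{4065} + \frac{791}{2125} = \frac{27683}{1727625}$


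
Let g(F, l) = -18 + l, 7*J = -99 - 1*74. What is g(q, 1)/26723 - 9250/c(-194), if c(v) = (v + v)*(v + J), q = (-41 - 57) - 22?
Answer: -870206363/7937105122 ≈ -0.10964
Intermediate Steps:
J = -173/7 (J = (-99 - 1*74)/7 = (-99 - 74)/7 = (⅐)*(-173) = -173/7 ≈ -24.714)
q = -120 (q = -98 - 22 = -120)
c(v) = 2*v*(-173/7 + v) (c(v) = (v + v)*(v - 173/7) = (2*v)*(-173/7 + v) = 2*v*(-173/7 + v))
g(q, 1)/26723 - 9250/c(-194) = (-18 + 1)/26723 - 9250*(-7/(388*(-173 + 7*(-194)))) = -17*1/26723 - 9250*(-7/(388*(-173 - 1358))) = -17/26723 - 9250/((2/7)*(-194)*(-1531)) = -17/26723 - 9250/594028/7 = -17/26723 - 9250*7/594028 = -17/26723 - 32375/297014 = -870206363/7937105122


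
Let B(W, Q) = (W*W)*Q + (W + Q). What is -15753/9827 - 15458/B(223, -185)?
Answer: -144772968965/90406699929 ≈ -1.6014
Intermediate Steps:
B(W, Q) = Q + W + Q*W² (B(W, Q) = W²*Q + (Q + W) = Q*W² + (Q + W) = Q + W + Q*W²)
-15753/9827 - 15458/B(223, -185) = -15753/9827 - 15458/(-185 + 223 - 185*223²) = -15753*1/9827 - 15458/(-185 + 223 - 185*49729) = -15753/9827 - 15458/(-185 + 223 - 9199865) = -15753/9827 - 15458/(-9199827) = -15753/9827 - 15458*(-1/9199827) = -15753/9827 + 15458/9199827 = -144772968965/90406699929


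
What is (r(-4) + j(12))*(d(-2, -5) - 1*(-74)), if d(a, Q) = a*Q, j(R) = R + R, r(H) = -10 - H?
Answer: 1512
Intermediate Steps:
j(R) = 2*R
d(a, Q) = Q*a
(r(-4) + j(12))*(d(-2, -5) - 1*(-74)) = ((-10 - 1*(-4)) + 2*12)*(-5*(-2) - 1*(-74)) = ((-10 + 4) + 24)*(10 + 74) = (-6 + 24)*84 = 18*84 = 1512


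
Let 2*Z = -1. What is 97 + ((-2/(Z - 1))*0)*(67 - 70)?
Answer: 97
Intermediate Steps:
Z = -1/2 (Z = (1/2)*(-1) = -1/2 ≈ -0.50000)
97 + ((-2/(Z - 1))*0)*(67 - 70) = 97 + ((-2/(-1/2 - 1))*0)*(67 - 70) = 97 + ((-2/(-3/2))*0)*(-3) = 97 + (-2/3*(-2)*0)*(-3) = 97 + ((4/3)*0)*(-3) = 97 + 0*(-3) = 97 + 0 = 97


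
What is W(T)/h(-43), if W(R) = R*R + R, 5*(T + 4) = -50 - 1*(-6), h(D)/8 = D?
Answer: -472/1075 ≈ -0.43907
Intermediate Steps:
h(D) = 8*D
T = -64/5 (T = -4 + (-50 - 1*(-6))/5 = -4 + (-50 + 6)/5 = -4 + (1/5)*(-44) = -4 - 44/5 = -64/5 ≈ -12.800)
W(R) = R + R**2 (W(R) = R**2 + R = R + R**2)
W(T)/h(-43) = (-64*(1 - 64/5)/5)/((8*(-43))) = -64/5*(-59/5)/(-344) = (3776/25)*(-1/344) = -472/1075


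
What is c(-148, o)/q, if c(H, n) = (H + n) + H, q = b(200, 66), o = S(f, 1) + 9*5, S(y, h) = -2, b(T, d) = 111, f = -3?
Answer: -253/111 ≈ -2.2793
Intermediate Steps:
o = 43 (o = -2 + 9*5 = -2 + 45 = 43)
q = 111
c(H, n) = n + 2*H
c(-148, o)/q = (43 + 2*(-148))/111 = (43 - 296)*(1/111) = -253*1/111 = -253/111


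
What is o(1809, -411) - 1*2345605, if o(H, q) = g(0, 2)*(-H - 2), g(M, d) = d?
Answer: -2349227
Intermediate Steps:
o(H, q) = -4 - 2*H (o(H, q) = 2*(-H - 2) = 2*(-2 - H) = -4 - 2*H)
o(1809, -411) - 1*2345605 = (-4 - 2*1809) - 1*2345605 = (-4 - 3618) - 2345605 = -3622 - 2345605 = -2349227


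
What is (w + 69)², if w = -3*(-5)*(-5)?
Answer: 36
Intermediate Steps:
w = -75 (w = 15*(-5) = -75)
(w + 69)² = (-75 + 69)² = (-6)² = 36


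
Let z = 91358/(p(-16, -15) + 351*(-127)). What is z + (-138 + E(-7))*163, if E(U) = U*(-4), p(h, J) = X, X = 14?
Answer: -799105948/44563 ≈ -17932.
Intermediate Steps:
p(h, J) = 14
E(U) = -4*U
z = -91358/44563 (z = 91358/(14 + 351*(-127)) = 91358/(14 - 44577) = 91358/(-44563) = 91358*(-1/44563) = -91358/44563 ≈ -2.0501)
z + (-138 + E(-7))*163 = -91358/44563 + (-138 - 4*(-7))*163 = -91358/44563 + (-138 + 28)*163 = -91358/44563 - 110*163 = -91358/44563 - 17930 = -799105948/44563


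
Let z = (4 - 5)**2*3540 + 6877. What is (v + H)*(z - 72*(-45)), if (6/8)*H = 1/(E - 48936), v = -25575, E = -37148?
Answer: -22550421000982/64563 ≈ -3.4928e+8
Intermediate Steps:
H = -1/64563 (H = 4/(3*(-37148 - 48936)) = (4/3)/(-86084) = (4/3)*(-1/86084) = -1/64563 ≈ -1.5489e-5)
z = 10417 (z = (-1)**2*3540 + 6877 = 1*3540 + 6877 = 3540 + 6877 = 10417)
(v + H)*(z - 72*(-45)) = (-25575 - 1/64563)*(10417 - 72*(-45)) = -1651198726*(10417 + 3240)/64563 = -1651198726/64563*13657 = -22550421000982/64563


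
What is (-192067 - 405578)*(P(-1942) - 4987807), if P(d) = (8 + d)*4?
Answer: 2985561296235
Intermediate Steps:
P(d) = 32 + 4*d
(-192067 - 405578)*(P(-1942) - 4987807) = (-192067 - 405578)*((32 + 4*(-1942)) - 4987807) = -597645*((32 - 7768) - 4987807) = -597645*(-7736 - 4987807) = -597645*(-4995543) = 2985561296235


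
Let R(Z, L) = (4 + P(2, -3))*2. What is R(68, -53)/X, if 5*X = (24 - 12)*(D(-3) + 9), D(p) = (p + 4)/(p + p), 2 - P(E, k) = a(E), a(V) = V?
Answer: 20/53 ≈ 0.37736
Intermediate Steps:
P(E, k) = 2 - E
D(p) = (4 + p)/(2*p) (D(p) = (4 + p)/((2*p)) = (4 + p)*(1/(2*p)) = (4 + p)/(2*p))
R(Z, L) = 8 (R(Z, L) = (4 + (2 - 1*2))*2 = (4 + (2 - 2))*2 = (4 + 0)*2 = 4*2 = 8)
X = 106/5 (X = ((24 - 12)*((½)*(4 - 3)/(-3) + 9))/5 = (12*((½)*(-⅓)*1 + 9))/5 = (12*(-⅙ + 9))/5 = (12*(53/6))/5 = (⅕)*106 = 106/5 ≈ 21.200)
R(68, -53)/X = 8/(106/5) = 8*(5/106) = 20/53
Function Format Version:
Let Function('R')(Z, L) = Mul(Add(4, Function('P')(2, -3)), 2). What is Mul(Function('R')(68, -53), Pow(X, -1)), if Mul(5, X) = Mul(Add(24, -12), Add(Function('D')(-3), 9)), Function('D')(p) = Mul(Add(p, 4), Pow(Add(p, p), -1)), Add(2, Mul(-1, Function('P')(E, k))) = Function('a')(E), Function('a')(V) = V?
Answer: Rational(20, 53) ≈ 0.37736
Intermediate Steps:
Function('P')(E, k) = Add(2, Mul(-1, E))
Function('D')(p) = Mul(Rational(1, 2), Pow(p, -1), Add(4, p)) (Function('D')(p) = Mul(Add(4, p), Pow(Mul(2, p), -1)) = Mul(Add(4, p), Mul(Rational(1, 2), Pow(p, -1))) = Mul(Rational(1, 2), Pow(p, -1), Add(4, p)))
Function('R')(Z, L) = 8 (Function('R')(Z, L) = Mul(Add(4, Add(2, Mul(-1, 2))), 2) = Mul(Add(4, Add(2, -2)), 2) = Mul(Add(4, 0), 2) = Mul(4, 2) = 8)
X = Rational(106, 5) (X = Mul(Rational(1, 5), Mul(Add(24, -12), Add(Mul(Rational(1, 2), Pow(-3, -1), Add(4, -3)), 9))) = Mul(Rational(1, 5), Mul(12, Add(Mul(Rational(1, 2), Rational(-1, 3), 1), 9))) = Mul(Rational(1, 5), Mul(12, Add(Rational(-1, 6), 9))) = Mul(Rational(1, 5), Mul(12, Rational(53, 6))) = Mul(Rational(1, 5), 106) = Rational(106, 5) ≈ 21.200)
Mul(Function('R')(68, -53), Pow(X, -1)) = Mul(8, Pow(Rational(106, 5), -1)) = Mul(8, Rational(5, 106)) = Rational(20, 53)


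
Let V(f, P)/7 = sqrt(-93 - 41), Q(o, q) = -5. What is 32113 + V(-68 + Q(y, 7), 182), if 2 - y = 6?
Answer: 32113 + 7*I*sqrt(134) ≈ 32113.0 + 81.031*I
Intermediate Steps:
y = -4 (y = 2 - 1*6 = 2 - 6 = -4)
V(f, P) = 7*I*sqrt(134) (V(f, P) = 7*sqrt(-93 - 41) = 7*sqrt(-134) = 7*(I*sqrt(134)) = 7*I*sqrt(134))
32113 + V(-68 + Q(y, 7), 182) = 32113 + 7*I*sqrt(134)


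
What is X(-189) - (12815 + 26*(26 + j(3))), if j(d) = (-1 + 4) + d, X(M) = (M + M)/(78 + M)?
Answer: -504813/37 ≈ -13644.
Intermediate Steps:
X(M) = 2*M/(78 + M) (X(M) = (2*M)/(78 + M) = 2*M/(78 + M))
j(d) = 3 + d
X(-189) - (12815 + 26*(26 + j(3))) = 2*(-189)/(78 - 189) - (12815 + 26*(26 + (3 + 3))) = 2*(-189)/(-111) - (12815 + 26*(26 + 6)) = 2*(-189)*(-1/111) - (12815 + 26*32) = 126/37 - (12815 + 832) = 126/37 - 1*13647 = 126/37 - 13647 = -504813/37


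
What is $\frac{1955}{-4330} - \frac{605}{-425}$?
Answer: $\frac{71551}{73610} \approx 0.97203$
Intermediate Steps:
$\frac{1955}{-4330} - \frac{605}{-425} = 1955 \left(- \frac{1}{4330}\right) - - \frac{121}{85} = - \frac{391}{866} + \frac{121}{85} = \frac{71551}{73610}$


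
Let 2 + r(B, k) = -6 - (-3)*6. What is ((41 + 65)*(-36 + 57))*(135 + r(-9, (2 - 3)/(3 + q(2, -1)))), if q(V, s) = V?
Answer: 322770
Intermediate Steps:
r(B, k) = 10 (r(B, k) = -2 + (-6 - (-3)*6) = -2 + (-6 - 1*(-18)) = -2 + (-6 + 18) = -2 + 12 = 10)
((41 + 65)*(-36 + 57))*(135 + r(-9, (2 - 3)/(3 + q(2, -1)))) = ((41 + 65)*(-36 + 57))*(135 + 10) = (106*21)*145 = 2226*145 = 322770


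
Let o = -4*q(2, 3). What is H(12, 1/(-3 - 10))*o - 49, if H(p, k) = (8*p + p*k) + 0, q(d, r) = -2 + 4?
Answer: -10525/13 ≈ -809.62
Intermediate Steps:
q(d, r) = 2
o = -8 (o = -4*2 = -8)
H(p, k) = 8*p + k*p (H(p, k) = (8*p + k*p) + 0 = 8*p + k*p)
H(12, 1/(-3 - 10))*o - 49 = (12*(8 + 1/(-3 - 10)))*(-8) - 49 = (12*(8 + 1/(-13)))*(-8) - 49 = (12*(8 - 1/13))*(-8) - 49 = (12*(103/13))*(-8) - 49 = (1236/13)*(-8) - 49 = -9888/13 - 49 = -10525/13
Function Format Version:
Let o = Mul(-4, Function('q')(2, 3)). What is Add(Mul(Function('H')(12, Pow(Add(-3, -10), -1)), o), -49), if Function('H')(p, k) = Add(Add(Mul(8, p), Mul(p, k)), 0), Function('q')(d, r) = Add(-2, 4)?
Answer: Rational(-10525, 13) ≈ -809.62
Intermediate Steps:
Function('q')(d, r) = 2
o = -8 (o = Mul(-4, 2) = -8)
Function('H')(p, k) = Add(Mul(8, p), Mul(k, p)) (Function('H')(p, k) = Add(Add(Mul(8, p), Mul(k, p)), 0) = Add(Mul(8, p), Mul(k, p)))
Add(Mul(Function('H')(12, Pow(Add(-3, -10), -1)), o), -49) = Add(Mul(Mul(12, Add(8, Pow(Add(-3, -10), -1))), -8), -49) = Add(Mul(Mul(12, Add(8, Pow(-13, -1))), -8), -49) = Add(Mul(Mul(12, Add(8, Rational(-1, 13))), -8), -49) = Add(Mul(Mul(12, Rational(103, 13)), -8), -49) = Add(Mul(Rational(1236, 13), -8), -49) = Add(Rational(-9888, 13), -49) = Rational(-10525, 13)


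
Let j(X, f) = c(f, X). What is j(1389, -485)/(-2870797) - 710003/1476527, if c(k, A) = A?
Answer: -2040325378394/4238809282019 ≈ -0.48134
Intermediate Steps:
j(X, f) = X
j(1389, -485)/(-2870797) - 710003/1476527 = 1389/(-2870797) - 710003/1476527 = 1389*(-1/2870797) - 710003*1/1476527 = -1389/2870797 - 710003/1476527 = -2040325378394/4238809282019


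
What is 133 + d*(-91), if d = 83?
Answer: -7420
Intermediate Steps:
133 + d*(-91) = 133 + 83*(-91) = 133 - 7553 = -7420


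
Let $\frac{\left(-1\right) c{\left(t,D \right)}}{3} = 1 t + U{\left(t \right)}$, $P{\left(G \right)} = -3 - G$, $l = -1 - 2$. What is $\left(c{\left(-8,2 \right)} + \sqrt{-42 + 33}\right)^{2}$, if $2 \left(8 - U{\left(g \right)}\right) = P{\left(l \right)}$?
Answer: $-9$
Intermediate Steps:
$l = -3$ ($l = -1 - 2 = -3$)
$U{\left(g \right)} = 8$ ($U{\left(g \right)} = 8 - \frac{-3 - -3}{2} = 8 - \frac{-3 + 3}{2} = 8 - 0 = 8 + 0 = 8$)
$c{\left(t,D \right)} = -24 - 3 t$ ($c{\left(t,D \right)} = - 3 \left(1 t + 8\right) = - 3 \left(t + 8\right) = - 3 \left(8 + t\right) = -24 - 3 t$)
$\left(c{\left(-8,2 \right)} + \sqrt{-42 + 33}\right)^{2} = \left(\left(-24 - -24\right) + \sqrt{-42 + 33}\right)^{2} = \left(\left(-24 + 24\right) + \sqrt{-9}\right)^{2} = \left(0 + 3 i\right)^{2} = \left(3 i\right)^{2} = -9$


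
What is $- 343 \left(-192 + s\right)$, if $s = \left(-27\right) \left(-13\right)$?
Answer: $-54537$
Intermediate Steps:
$s = 351$
$- 343 \left(-192 + s\right) = - 343 \left(-192 + 351\right) = \left(-343\right) 159 = -54537$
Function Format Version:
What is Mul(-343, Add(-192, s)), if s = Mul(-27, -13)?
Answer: -54537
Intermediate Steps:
s = 351
Mul(-343, Add(-192, s)) = Mul(-343, Add(-192, 351)) = Mul(-343, 159) = -54537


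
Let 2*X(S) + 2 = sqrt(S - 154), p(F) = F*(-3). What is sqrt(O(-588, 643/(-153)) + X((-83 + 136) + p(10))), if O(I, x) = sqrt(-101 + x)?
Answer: sqrt(-10404 + 816*I*sqrt(17102) + 5202*I*sqrt(131))/102 ≈ 2.7396 + 2.9164*I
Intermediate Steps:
p(F) = -3*F
X(S) = -1 + sqrt(-154 + S)/2 (X(S) = -1 + sqrt(S - 154)/2 = -1 + sqrt(-154 + S)/2)
sqrt(O(-588, 643/(-153)) + X((-83 + 136) + p(10))) = sqrt(sqrt(-101 + 643/(-153)) + (-1 + sqrt(-154 + ((-83 + 136) - 3*10))/2)) = sqrt(sqrt(-101 + 643*(-1/153)) + (-1 + sqrt(-154 + (53 - 30))/2)) = sqrt(sqrt(-101 - 643/153) + (-1 + sqrt(-154 + 23)/2)) = sqrt(sqrt(-16096/153) + (-1 + sqrt(-131)/2)) = sqrt(4*I*sqrt(17102)/51 + (-1 + (I*sqrt(131))/2)) = sqrt(4*I*sqrt(17102)/51 + (-1 + I*sqrt(131)/2)) = sqrt(-1 + I*sqrt(131)/2 + 4*I*sqrt(17102)/51)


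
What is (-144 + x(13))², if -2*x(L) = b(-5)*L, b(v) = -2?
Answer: 17161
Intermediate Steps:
x(L) = L (x(L) = -(-1)*L = L)
(-144 + x(13))² = (-144 + 13)² = (-131)² = 17161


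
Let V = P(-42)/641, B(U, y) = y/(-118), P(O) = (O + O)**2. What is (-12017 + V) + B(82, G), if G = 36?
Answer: -454066157/37819 ≈ -12006.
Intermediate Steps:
P(O) = 4*O**2 (P(O) = (2*O)**2 = 4*O**2)
B(U, y) = -y/118 (B(U, y) = y*(-1/118) = -y/118)
V = 7056/641 (V = (4*(-42)**2)/641 = (4*1764)*(1/641) = 7056*(1/641) = 7056/641 ≈ 11.008)
(-12017 + V) + B(82, G) = (-12017 + 7056/641) - 1/118*36 = -7695841/641 - 18/59 = -454066157/37819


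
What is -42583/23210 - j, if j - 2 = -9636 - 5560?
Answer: 352610157/23210 ≈ 15192.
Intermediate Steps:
j = -15194 (j = 2 + (-9636 - 5560) = 2 - 15196 = -15194)
-42583/23210 - j = -42583/23210 - 1*(-15194) = -42583*1/23210 + 15194 = -42583/23210 + 15194 = 352610157/23210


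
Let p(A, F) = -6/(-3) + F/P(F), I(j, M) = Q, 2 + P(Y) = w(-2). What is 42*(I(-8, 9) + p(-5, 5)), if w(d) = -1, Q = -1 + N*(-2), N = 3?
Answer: -280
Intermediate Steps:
Q = -7 (Q = -1 + 3*(-2) = -1 - 6 = -7)
P(Y) = -3 (P(Y) = -2 - 1 = -3)
I(j, M) = -7
p(A, F) = 2 - F/3 (p(A, F) = -6/(-3) + F/(-3) = -6*(-⅓) + F*(-⅓) = 2 - F/3)
42*(I(-8, 9) + p(-5, 5)) = 42*(-7 + (2 - ⅓*5)) = 42*(-7 + (2 - 5/3)) = 42*(-7 + ⅓) = 42*(-20/3) = -280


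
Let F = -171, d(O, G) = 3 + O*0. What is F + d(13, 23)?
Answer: -168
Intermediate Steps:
d(O, G) = 3 (d(O, G) = 3 + 0 = 3)
F + d(13, 23) = -171 + 3 = -168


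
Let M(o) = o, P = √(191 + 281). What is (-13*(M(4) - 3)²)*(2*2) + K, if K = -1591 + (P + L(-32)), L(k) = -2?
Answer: -1645 + 2*√118 ≈ -1623.3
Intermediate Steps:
P = 2*√118 (P = √472 = 2*√118 ≈ 21.726)
K = -1593 + 2*√118 (K = -1591 + (2*√118 - 2) = -1591 + (-2 + 2*√118) = -1593 + 2*√118 ≈ -1571.3)
(-13*(M(4) - 3)²)*(2*2) + K = (-13*(4 - 3)²)*(2*2) + (-1593 + 2*√118) = -13*1²*4 + (-1593 + 2*√118) = -13*1*4 + (-1593 + 2*√118) = -13*4 + (-1593 + 2*√118) = -52 + (-1593 + 2*√118) = -1645 + 2*√118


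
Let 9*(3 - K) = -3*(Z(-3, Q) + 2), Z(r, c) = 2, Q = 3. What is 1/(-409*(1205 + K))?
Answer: -3/1483852 ≈ -2.0218e-6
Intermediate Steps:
K = 13/3 (K = 3 - (-1)*(2 + 2)/3 = 3 - (-1)*4/3 = 3 - ⅑*(-12) = 3 + 4/3 = 13/3 ≈ 4.3333)
1/(-409*(1205 + K)) = 1/(-409*(1205 + 13/3)) = 1/(-409*3628/3) = 1/(-1483852/3) = -3/1483852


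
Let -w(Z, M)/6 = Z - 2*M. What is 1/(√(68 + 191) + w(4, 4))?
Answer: 24/317 - √259/317 ≈ 0.024942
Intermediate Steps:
w(Z, M) = -6*Z + 12*M (w(Z, M) = -6*(Z - 2*M) = -6*Z + 12*M)
1/(√(68 + 191) + w(4, 4)) = 1/(√(68 + 191) + (-6*4 + 12*4)) = 1/(√259 + (-24 + 48)) = 1/(√259 + 24) = 1/(24 + √259)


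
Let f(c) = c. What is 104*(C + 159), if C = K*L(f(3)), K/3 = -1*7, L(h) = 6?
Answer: 3432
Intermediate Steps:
K = -21 (K = 3*(-1*7) = 3*(-7) = -21)
C = -126 (C = -21*6 = -126)
104*(C + 159) = 104*(-126 + 159) = 104*33 = 3432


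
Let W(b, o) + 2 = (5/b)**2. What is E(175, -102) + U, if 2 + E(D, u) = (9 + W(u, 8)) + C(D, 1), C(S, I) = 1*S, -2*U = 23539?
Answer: -120577133/10404 ≈ -11590.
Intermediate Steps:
U = -23539/2 (U = -1/2*23539 = -23539/2 ≈ -11770.)
C(S, I) = S
W(b, o) = -2 + 25/b**2 (W(b, o) = -2 + (5/b)**2 = -2 + 25/b**2)
E(D, u) = 5 + D + 25/u**2 (E(D, u) = -2 + ((9 + (-2 + 25/u**2)) + D) = -2 + ((7 + 25/u**2) + D) = -2 + (7 + D + 25/u**2) = 5 + D + 25/u**2)
E(175, -102) + U = (5 + 175 + 25/(-102)**2) - 23539/2 = (5 + 175 + 25*(1/10404)) - 23539/2 = (5 + 175 + 25/10404) - 23539/2 = 1872745/10404 - 23539/2 = -120577133/10404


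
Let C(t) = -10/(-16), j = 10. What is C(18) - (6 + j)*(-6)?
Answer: 773/8 ≈ 96.625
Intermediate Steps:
C(t) = 5/8 (C(t) = -10*(-1/16) = 5/8)
C(18) - (6 + j)*(-6) = 5/8 - (6 + 10)*(-6) = 5/8 - 16*(-6) = 5/8 - 1*(-96) = 5/8 + 96 = 773/8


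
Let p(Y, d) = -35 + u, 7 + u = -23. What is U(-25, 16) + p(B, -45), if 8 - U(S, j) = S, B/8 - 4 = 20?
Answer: -32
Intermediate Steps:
u = -30 (u = -7 - 23 = -30)
B = 192 (B = 32 + 8*20 = 32 + 160 = 192)
U(S, j) = 8 - S
p(Y, d) = -65 (p(Y, d) = -35 - 30 = -65)
U(-25, 16) + p(B, -45) = (8 - 1*(-25)) - 65 = (8 + 25) - 65 = 33 - 65 = -32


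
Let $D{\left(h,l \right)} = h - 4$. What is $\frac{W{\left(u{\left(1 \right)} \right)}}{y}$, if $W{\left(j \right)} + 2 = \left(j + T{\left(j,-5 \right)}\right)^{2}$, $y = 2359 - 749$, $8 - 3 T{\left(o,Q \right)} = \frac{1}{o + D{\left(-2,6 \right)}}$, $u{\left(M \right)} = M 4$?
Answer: $\frac{1609}{57960} \approx 0.027761$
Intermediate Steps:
$u{\left(M \right)} = 4 M$
$D{\left(h,l \right)} = -4 + h$ ($D{\left(h,l \right)} = h - 4 = -4 + h$)
$T{\left(o,Q \right)} = \frac{8}{3} - \frac{1}{3 \left(-6 + o\right)}$ ($T{\left(o,Q \right)} = \frac{8}{3} - \frac{1}{3 \left(o - 6\right)} = \frac{8}{3} - \frac{1}{3 \left(-6 + o\right)}$)
$y = 1610$
$W{\left(j \right)} = -2 + \left(j + \frac{-49 + 8 j}{3 \left(-6 + j\right)}\right)^{2}$
$\frac{W{\left(u{\left(1 \right)} \right)}}{y} = \frac{-2 + \frac{\left(49 - 3 \left(4 \cdot 1\right)^{2} + 10 \cdot 4 \cdot 1\right)^{2}}{9 \left(-6 + 4 \cdot 1\right)^{2}}}{1610} = \left(-2 + \frac{\left(49 - 3 \cdot 4^{2} + 10 \cdot 4\right)^{2}}{9 \left(-6 + 4\right)^{2}}\right) \frac{1}{1610} = \left(-2 + \frac{\left(49 - 48 + 40\right)^{2}}{9 \cdot 4}\right) \frac{1}{1610} = \left(-2 + \frac{1}{9} \cdot \frac{1}{4} \left(49 - 48 + 40\right)^{2}\right) \frac{1}{1610} = \left(-2 + \frac{1}{9} \cdot \frac{1}{4} \cdot 41^{2}\right) \frac{1}{1610} = \left(-2 + \frac{1}{9} \cdot \frac{1}{4} \cdot 1681\right) \frac{1}{1610} = \left(-2 + \frac{1681}{36}\right) \frac{1}{1610} = \frac{1609}{36} \cdot \frac{1}{1610} = \frac{1609}{57960}$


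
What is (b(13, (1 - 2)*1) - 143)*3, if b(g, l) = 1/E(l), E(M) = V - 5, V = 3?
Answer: -861/2 ≈ -430.50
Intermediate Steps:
E(M) = -2 (E(M) = 3 - 5 = -2)
b(g, l) = -1/2 (b(g, l) = 1/(-2) = -1/2)
(b(13, (1 - 2)*1) - 143)*3 = (-1/2 - 143)*3 = -287/2*3 = -861/2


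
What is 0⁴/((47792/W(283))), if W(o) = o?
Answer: 0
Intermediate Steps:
0⁴/((47792/W(283))) = 0⁴/((47792/283)) = 0/((47792*(1/283))) = 0/(47792/283) = 0*(283/47792) = 0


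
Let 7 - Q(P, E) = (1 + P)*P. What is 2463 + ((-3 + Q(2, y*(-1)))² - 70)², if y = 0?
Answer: 6819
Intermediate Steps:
Q(P, E) = 7 - P*(1 + P) (Q(P, E) = 7 - (1 + P)*P = 7 - P*(1 + P))
2463 + ((-3 + Q(2, y*(-1)))² - 70)² = 2463 + ((-3 + (7 - 1*2 - 1*2²))² - 70)² = 2463 + ((-3 + (7 - 2 - 1*4))² - 70)² = 2463 + ((-3 + (7 - 2 - 4))² - 70)² = 2463 + ((-3 + 1)² - 70)² = 2463 + ((-2)² - 70)² = 2463 + (4 - 70)² = 2463 + (-66)² = 2463 + 4356 = 6819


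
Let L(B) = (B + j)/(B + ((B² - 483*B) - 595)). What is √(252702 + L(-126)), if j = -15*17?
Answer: √1460106104897685/76013 ≈ 502.69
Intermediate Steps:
j = -255
L(B) = (-255 + B)/(-595 + B² - 482*B) (L(B) = (B - 255)/(B + ((B² - 483*B) - 595)) = (-255 + B)/(B + (-595 + B² - 483*B)) = (-255 + B)/(-595 + B² - 482*B))
√(252702 + L(-126)) = √(252702 + (255 - 1*(-126))/(595 - 1*(-126)² + 482*(-126))) = √(252702 + (255 + 126)/(595 - 1*15876 - 60732)) = √(252702 + 381/(595 - 15876 - 60732)) = √(252702 + 381/(-76013)) = √(252702 - 1/76013*381) = √(252702 - 381/76013) = √(19208636745/76013) = √1460106104897685/76013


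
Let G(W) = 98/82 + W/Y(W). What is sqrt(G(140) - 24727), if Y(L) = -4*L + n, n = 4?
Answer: I*sqrt(803067729103)/5699 ≈ 157.25*I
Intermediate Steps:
Y(L) = 4 - 4*L (Y(L) = -4*L + 4 = 4 - 4*L)
G(W) = 49/41 + W/(4 - 4*W) (G(W) = 98/82 + W/(4 - 4*W) = 98*(1/82) + W/(4 - 4*W) = 49/41 + W/(4 - 4*W))
sqrt(G(140) - 24727) = sqrt((-196 + 155*140)/(164*(-1 + 140)) - 24727) = sqrt((1/164)*(-196 + 21700)/139 - 24727) = sqrt((1/164)*(1/139)*21504 - 24727) = sqrt(5376/5699 - 24727) = sqrt(-140913797/5699) = I*sqrt(803067729103)/5699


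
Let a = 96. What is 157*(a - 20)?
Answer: 11932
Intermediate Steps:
157*(a - 20) = 157*(96 - 20) = 157*76 = 11932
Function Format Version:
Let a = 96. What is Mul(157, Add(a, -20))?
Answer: 11932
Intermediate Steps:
Mul(157, Add(a, -20)) = Mul(157, Add(96, -20)) = Mul(157, 76) = 11932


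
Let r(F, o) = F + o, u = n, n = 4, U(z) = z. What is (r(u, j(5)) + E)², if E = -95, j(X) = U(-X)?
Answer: 9216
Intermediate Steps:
j(X) = -X
u = 4
(r(u, j(5)) + E)² = ((4 - 1*5) - 95)² = ((4 - 5) - 95)² = (-1 - 95)² = (-96)² = 9216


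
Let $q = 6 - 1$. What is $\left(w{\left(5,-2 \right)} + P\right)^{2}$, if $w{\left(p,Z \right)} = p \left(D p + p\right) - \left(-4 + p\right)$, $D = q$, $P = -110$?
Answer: $1521$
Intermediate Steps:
$q = 5$ ($q = 6 - 1 = 5$)
$D = 5$
$w{\left(p,Z \right)} = 4 - p + 6 p^{2}$ ($w{\left(p,Z \right)} = p \left(5 p + p\right) - \left(-4 + p\right) = p 6 p - \left(-4 + p\right) = 6 p^{2} - \left(-4 + p\right) = 4 - p + 6 p^{2}$)
$\left(w{\left(5,-2 \right)} + P\right)^{2} = \left(\left(4 - 5 + 6 \cdot 5^{2}\right) - 110\right)^{2} = \left(\left(4 - 5 + 6 \cdot 25\right) - 110\right)^{2} = \left(\left(4 - 5 + 150\right) - 110\right)^{2} = \left(149 - 110\right)^{2} = 39^{2} = 1521$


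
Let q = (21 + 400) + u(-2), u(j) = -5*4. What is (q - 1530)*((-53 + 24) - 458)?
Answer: 549823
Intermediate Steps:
u(j) = -20
q = 401 (q = (21 + 400) - 20 = 421 - 20 = 401)
(q - 1530)*((-53 + 24) - 458) = (401 - 1530)*((-53 + 24) - 458) = -1129*(-29 - 458) = -1129*(-487) = 549823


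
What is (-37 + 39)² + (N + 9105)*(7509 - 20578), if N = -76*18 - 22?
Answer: -100827331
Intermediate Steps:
N = -1390 (N = -1368 - 22 = -1390)
(-37 + 39)² + (N + 9105)*(7509 - 20578) = (-37 + 39)² + (-1390 + 9105)*(7509 - 20578) = 2² + 7715*(-13069) = 4 - 100827335 = -100827331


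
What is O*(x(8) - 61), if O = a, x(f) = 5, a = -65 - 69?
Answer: 7504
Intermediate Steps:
a = -134
O = -134
O*(x(8) - 61) = -134*(5 - 61) = -134*(-56) = 7504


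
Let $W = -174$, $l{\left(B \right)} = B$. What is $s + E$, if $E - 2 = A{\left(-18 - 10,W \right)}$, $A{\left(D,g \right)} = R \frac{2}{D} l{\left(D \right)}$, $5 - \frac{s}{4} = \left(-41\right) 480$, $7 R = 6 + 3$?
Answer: $\frac{551212}{7} \approx 78745.0$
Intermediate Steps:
$R = \frac{9}{7}$ ($R = \frac{6 + 3}{7} = \frac{1}{7} \cdot 9 = \frac{9}{7} \approx 1.2857$)
$s = 78740$ ($s = 20 - 4 \left(\left(-41\right) 480\right) = 20 - -78720 = 20 + 78720 = 78740$)
$A{\left(D,g \right)} = \frac{18}{7}$ ($A{\left(D,g \right)} = \frac{9 \frac{2}{D}}{7} D = \frac{18}{7 D} D = \frac{18}{7}$)
$E = \frac{32}{7}$ ($E = 2 + \frac{18}{7} = \frac{32}{7} \approx 4.5714$)
$s + E = 78740 + \frac{32}{7} = \frac{551212}{7}$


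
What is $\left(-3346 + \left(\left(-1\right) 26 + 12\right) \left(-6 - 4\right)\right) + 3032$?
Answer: $-174$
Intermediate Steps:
$\left(-3346 + \left(\left(-1\right) 26 + 12\right) \left(-6 - 4\right)\right) + 3032 = \left(-3346 + \left(-26 + 12\right) \left(-10\right)\right) + 3032 = \left(-3346 - -140\right) + 3032 = \left(-3346 + 140\right) + 3032 = -3206 + 3032 = -174$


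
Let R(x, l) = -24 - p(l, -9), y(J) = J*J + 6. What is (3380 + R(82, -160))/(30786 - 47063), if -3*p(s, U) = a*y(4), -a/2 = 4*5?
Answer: -9188/48831 ≈ -0.18816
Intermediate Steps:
y(J) = 6 + J² (y(J) = J² + 6 = 6 + J²)
a = -40 (a = -8*5 = -2*20 = -40)
p(s, U) = 880/3 (p(s, U) = -(-40)*(6 + 4²)/3 = -(-40)*(6 + 16)/3 = -(-40)*22/3 = -⅓*(-880) = 880/3)
R(x, l) = -952/3 (R(x, l) = -24 - 1*880/3 = -24 - 880/3 = -952/3)
(3380 + R(82, -160))/(30786 - 47063) = (3380 - 952/3)/(30786 - 47063) = (9188/3)/(-16277) = (9188/3)*(-1/16277) = -9188/48831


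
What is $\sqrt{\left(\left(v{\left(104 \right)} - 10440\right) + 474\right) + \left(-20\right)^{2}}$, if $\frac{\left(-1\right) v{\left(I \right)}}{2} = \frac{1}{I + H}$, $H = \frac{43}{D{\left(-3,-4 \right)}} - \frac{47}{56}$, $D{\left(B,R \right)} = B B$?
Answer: $\frac{i \sqrt{28310333386574}}{54401} \approx 97.806 i$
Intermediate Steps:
$D{\left(B,R \right)} = B^{2}$
$H = \frac{1985}{504}$ ($H = \frac{43}{\left(-3\right)^{2}} - \frac{47}{56} = \frac{43}{9} - \frac{47}{56} = \frac{1985}{504} \approx 3.9385$)
$v{\left(I \right)} = - \frac{2}{\frac{1985}{504} + I}$ ($v{\left(I \right)} = - \frac{2}{I + \frac{1985}{504}} = - \frac{2}{\frac{1985}{504} + I}$)
$\sqrt{\left(\left(v{\left(104 \right)} - 10440\right) + 474\right) + \left(-20\right)^{2}} = \sqrt{\left(\left(- \frac{1008}{1985 + 504 \cdot 104} - 10440\right) + 474\right) + \left(-20\right)^{2}} = \sqrt{\left(\left(- \frac{1008}{1985 + 52416} - 10440\right) + 474\right) + 400} = \sqrt{\left(\left(- \frac{1008}{54401} - 10440\right) + 474\right) + 400} = \sqrt{\left(- \frac{567947448}{54401} + 474\right) + 400} = \sqrt{- \frac{542161374}{54401} + 400} = \sqrt{- \frac{520400974}{54401}} = \frac{i \sqrt{28310333386574}}{54401}$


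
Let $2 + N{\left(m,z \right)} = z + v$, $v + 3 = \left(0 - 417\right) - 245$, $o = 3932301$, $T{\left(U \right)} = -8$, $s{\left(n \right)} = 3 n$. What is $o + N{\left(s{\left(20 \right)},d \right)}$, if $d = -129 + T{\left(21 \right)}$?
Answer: $3931497$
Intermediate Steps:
$v = -665$ ($v = -3 + \left(\left(0 - 417\right) - 245\right) = -3 - 662 = -665$)
$d = -137$ ($d = -129 - 8 = -137$)
$N{\left(m,z \right)} = -667 + z$ ($N{\left(m,z \right)} = -2 + \left(z - 665\right) = -2 + \left(-665 + z\right) = -667 + z$)
$o + N{\left(s{\left(20 \right)},d \right)} = 3932301 - 804 = 3931497$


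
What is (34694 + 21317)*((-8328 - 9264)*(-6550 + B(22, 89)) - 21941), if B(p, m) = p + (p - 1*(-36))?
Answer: 6373956525289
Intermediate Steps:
B(p, m) = 36 + 2*p (B(p, m) = p + (p + 36) = p + (36 + p) = 36 + 2*p)
(34694 + 21317)*((-8328 - 9264)*(-6550 + B(22, 89)) - 21941) = (34694 + 21317)*((-8328 - 9264)*(-6550 + (36 + 2*22)) - 21941) = 56011*(-17592*(-6550 + (36 + 44)) - 21941) = 56011*(-17592*(-6550 + 80) - 21941) = 56011*(-17592*(-6470) - 21941) = 56011*(113820240 - 21941) = 56011*113798299 = 6373956525289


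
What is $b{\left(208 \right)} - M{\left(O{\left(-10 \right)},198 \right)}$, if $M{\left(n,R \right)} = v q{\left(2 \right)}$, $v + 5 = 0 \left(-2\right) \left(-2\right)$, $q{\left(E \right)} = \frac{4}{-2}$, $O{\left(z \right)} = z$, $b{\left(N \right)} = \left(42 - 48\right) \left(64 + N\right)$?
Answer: $-1642$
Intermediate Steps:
$b{\left(N \right)} = -384 - 6 N$ ($b{\left(N \right)} = - 6 \left(64 + N\right) = -384 - 6 N$)
$q{\left(E \right)} = -2$ ($q{\left(E \right)} = 4 \left(- \frac{1}{2}\right) = -2$)
$v = -5$ ($v = -5 + 0 \left(-2\right) \left(-2\right) = -5 + 0 \left(-2\right) = -5 + 0 = -5$)
$M{\left(n,R \right)} = 10$ ($M{\left(n,R \right)} = \left(-5\right) \left(-2\right) = 10$)
$b{\left(208 \right)} - M{\left(O{\left(-10 \right)},198 \right)} = \left(-384 - 1248\right) - 10 = -1632 - 10 = -1642$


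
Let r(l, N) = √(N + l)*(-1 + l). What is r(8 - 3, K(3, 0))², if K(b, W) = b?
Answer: 128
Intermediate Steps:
r(8 - 3, K(3, 0))² = (√(3 + (8 - 3))*(-1 + (8 - 3)))² = (√(3 + 5)*(-1 + 5))² = (√8*4)² = ((2*√2)*4)² = (8*√2)² = 128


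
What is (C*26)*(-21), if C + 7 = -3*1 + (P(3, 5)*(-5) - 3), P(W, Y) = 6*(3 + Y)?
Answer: 138138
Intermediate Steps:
P(W, Y) = 18 + 6*Y
C = -253 (C = -7 + (-3*1 + ((18 + 6*5)*(-5) - 3)) = -7 + (-3 + ((18 + 30)*(-5) - 3)) = -7 + (-3 + (48*(-5) - 3)) = -7 + (-3 + (-240 - 3)) = -7 + (-3 - 243) = -7 - 246 = -253)
(C*26)*(-21) = -253*26*(-21) = -6578*(-21) = 138138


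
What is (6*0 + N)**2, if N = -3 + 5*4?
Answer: 289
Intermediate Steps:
N = 17 (N = -3 + 20 = 17)
(6*0 + N)**2 = (6*0 + 17)**2 = (0 + 17)**2 = 17**2 = 289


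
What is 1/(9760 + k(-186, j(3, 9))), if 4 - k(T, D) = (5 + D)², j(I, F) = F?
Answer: 1/9568 ≈ 0.00010451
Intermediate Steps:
k(T, D) = 4 - (5 + D)²
1/(9760 + k(-186, j(3, 9))) = 1/(9760 + (4 - (5 + 9)²)) = 1/(9760 + (4 - 1*14²)) = 1/(9760 + (4 - 1*196)) = 1/(9760 + (4 - 196)) = 1/(9760 - 192) = 1/9568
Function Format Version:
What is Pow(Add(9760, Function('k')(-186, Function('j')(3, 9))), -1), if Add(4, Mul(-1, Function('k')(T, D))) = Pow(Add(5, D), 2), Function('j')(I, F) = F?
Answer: Rational(1, 9568) ≈ 0.00010451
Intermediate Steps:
Function('k')(T, D) = Add(4, Mul(-1, Pow(Add(5, D), 2)))
Pow(Add(9760, Function('k')(-186, Function('j')(3, 9))), -1) = Pow(Add(9760, Add(4, Mul(-1, Pow(Add(5, 9), 2)))), -1) = Pow(Add(9760, Add(4, Mul(-1, Pow(14, 2)))), -1) = Pow(Add(9760, Add(4, Mul(-1, 196))), -1) = Pow(Add(9760, Add(4, -196)), -1) = Pow(Add(9760, -192), -1) = Pow(9568, -1) = Rational(1, 9568)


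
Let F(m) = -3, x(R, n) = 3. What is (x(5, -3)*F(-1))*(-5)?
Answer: 45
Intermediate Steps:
(x(5, -3)*F(-1))*(-5) = (3*(-3))*(-5) = -9*(-5) = 45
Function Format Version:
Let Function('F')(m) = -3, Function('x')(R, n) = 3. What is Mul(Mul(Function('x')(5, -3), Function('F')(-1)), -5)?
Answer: 45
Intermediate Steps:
Mul(Mul(Function('x')(5, -3), Function('F')(-1)), -5) = Mul(Mul(3, -3), -5) = Mul(-9, -5) = 45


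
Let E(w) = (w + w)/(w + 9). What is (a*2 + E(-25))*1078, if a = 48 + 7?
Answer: 487795/4 ≈ 1.2195e+5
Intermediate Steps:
a = 55
E(w) = 2*w/(9 + w) (E(w) = (2*w)/(9 + w) = 2*w/(9 + w))
(a*2 + E(-25))*1078 = (55*2 + 2*(-25)/(9 - 25))*1078 = (110 + 2*(-25)/(-16))*1078 = (110 + 2*(-25)*(-1/16))*1078 = (110 + 25/8)*1078 = (905/8)*1078 = 487795/4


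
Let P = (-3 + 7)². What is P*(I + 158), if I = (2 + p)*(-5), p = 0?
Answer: 2368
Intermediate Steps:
P = 16 (P = 4² = 16)
I = -10 (I = (2 + 0)*(-5) = 2*(-5) = -10)
P*(I + 158) = 16*(-10 + 158) = 16*148 = 2368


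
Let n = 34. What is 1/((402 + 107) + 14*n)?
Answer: 1/985 ≈ 0.0010152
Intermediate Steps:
1/((402 + 107) + 14*n) = 1/((402 + 107) + 14*34) = 1/(509 + 476) = 1/985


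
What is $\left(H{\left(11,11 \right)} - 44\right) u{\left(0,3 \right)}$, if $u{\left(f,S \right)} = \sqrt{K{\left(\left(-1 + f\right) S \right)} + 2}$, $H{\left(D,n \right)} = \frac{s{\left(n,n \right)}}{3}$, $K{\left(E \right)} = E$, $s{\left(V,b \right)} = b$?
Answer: $- \frac{121 i}{3} \approx - 40.333 i$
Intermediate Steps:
$H{\left(D,n \right)} = \frac{n}{3}$
$u{\left(f,S \right)} = \sqrt{2 + S \left(-1 + f\right)}$ ($u{\left(f,S \right)} = \sqrt{\left(-1 + f\right) S + 2} = \sqrt{S \left(-1 + f\right) + 2} = \sqrt{2 + S \left(-1 + f\right)}$)
$\left(H{\left(11,11 \right)} - 44\right) u{\left(0,3 \right)} = \left(\frac{1}{3} \cdot 11 - 44\right) \sqrt{2 + 3 \left(-1 + 0\right)} = \left(\frac{11}{3} - 44\right) \sqrt{2 + 3 \left(-1\right)} = \left(\frac{11}{3} - 44\right) \sqrt{2 - 3} = - \frac{121 \sqrt{-1}}{3} = - \frac{121 i}{3}$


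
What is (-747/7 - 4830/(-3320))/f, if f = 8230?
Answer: -244623/19126520 ≈ -0.012790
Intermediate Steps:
(-747/7 - 4830/(-3320))/f = (-747/7 - 4830/(-3320))/8230 = (-747*1/7 - 4830*(-1/3320))*(1/8230) = (-747/7 + 483/332)*(1/8230) = -244623/2324*1/8230 = -244623/19126520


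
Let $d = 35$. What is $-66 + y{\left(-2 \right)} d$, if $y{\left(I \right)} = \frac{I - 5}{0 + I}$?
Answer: $\frac{113}{2} \approx 56.5$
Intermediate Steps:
$y{\left(I \right)} = \frac{-5 + I}{I}$
$-66 + y{\left(-2 \right)} d = -66 + \frac{-5 - 2}{-2} \cdot 35 = -66 + \left(- \frac{1}{2}\right) \left(-7\right) 35 = -66 + \frac{7}{2} \cdot 35 = -66 + \frac{245}{2} = \frac{113}{2}$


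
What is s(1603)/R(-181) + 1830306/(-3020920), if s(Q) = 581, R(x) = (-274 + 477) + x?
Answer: 428721947/16615060 ≈ 25.803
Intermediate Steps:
R(x) = 203 + x
s(1603)/R(-181) + 1830306/(-3020920) = 581/(203 - 181) + 1830306/(-3020920) = 581/22 + 1830306*(-1/3020920) = 581*(1/22) - 915153/1510460 = 581/22 - 915153/1510460 = 428721947/16615060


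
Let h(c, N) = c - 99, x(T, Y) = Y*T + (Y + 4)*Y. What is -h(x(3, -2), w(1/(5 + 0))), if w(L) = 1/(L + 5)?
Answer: 109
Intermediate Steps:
x(T, Y) = T*Y + Y*(4 + Y) (x(T, Y) = T*Y + (4 + Y)*Y = T*Y + Y*(4 + Y))
w(L) = 1/(5 + L)
h(c, N) = -99 + c
-h(x(3, -2), w(1/(5 + 0))) = -(-99 - 2*(4 + 3 - 2)) = -(-99 - 2*5) = -(-99 - 10) = -1*(-109) = 109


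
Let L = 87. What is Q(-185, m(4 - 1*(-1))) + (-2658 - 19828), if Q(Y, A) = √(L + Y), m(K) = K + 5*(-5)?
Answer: -22486 + 7*I*√2 ≈ -22486.0 + 9.8995*I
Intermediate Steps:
m(K) = -25 + K (m(K) = K - 25 = -25 + K)
Q(Y, A) = √(87 + Y)
Q(-185, m(4 - 1*(-1))) + (-2658 - 19828) = √(87 - 185) + (-2658 - 19828) = √(-98) - 22486 = 7*I*√2 - 22486 = -22486 + 7*I*√2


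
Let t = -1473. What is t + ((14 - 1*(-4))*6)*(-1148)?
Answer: -125457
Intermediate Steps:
t + ((14 - 1*(-4))*6)*(-1148) = -1473 + ((14 - 1*(-4))*6)*(-1148) = -1473 + ((14 + 4)*6)*(-1148) = -1473 + (18*6)*(-1148) = -1473 + 108*(-1148) = -1473 - 123984 = -125457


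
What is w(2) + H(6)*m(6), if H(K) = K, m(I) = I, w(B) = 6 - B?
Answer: 40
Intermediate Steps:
w(2) + H(6)*m(6) = (6 - 1*2) + 6*6 = (6 - 2) + 36 = 4 + 36 = 40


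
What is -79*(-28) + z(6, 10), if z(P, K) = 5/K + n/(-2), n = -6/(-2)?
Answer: 2211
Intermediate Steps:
n = 3 (n = -6*(-½) = 3)
z(P, K) = -3/2 + 5/K (z(P, K) = 5/K + 3/(-2) = 5/K + 3*(-½) = 5/K - 3/2 = -3/2 + 5/K)
-79*(-28) + z(6, 10) = -79*(-28) + (-3/2 + 5/10) = 2212 + (-3/2 + 5*(⅒)) = 2212 + (-3/2 + ½) = 2212 - 1 = 2211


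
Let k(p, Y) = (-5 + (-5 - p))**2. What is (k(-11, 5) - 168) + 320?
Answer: 153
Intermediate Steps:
k(p, Y) = (-10 - p)**2
(k(-11, 5) - 168) + 320 = ((10 - 11)**2 - 168) + 320 = ((-1)**2 - 168) + 320 = (1 - 168) + 320 = -167 + 320 = 153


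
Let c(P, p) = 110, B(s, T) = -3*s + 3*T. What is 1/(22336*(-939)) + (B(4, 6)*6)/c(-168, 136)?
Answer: 377523017/1153542720 ≈ 0.32727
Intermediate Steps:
1/(22336*(-939)) + (B(4, 6)*6)/c(-168, 136) = 1/(22336*(-939)) + ((-3*4 + 3*6)*6)/110 = (1/22336)*(-1/939) + ((-12 + 18)*6)*(1/110) = -1/20973504 + (6*6)*(1/110) = -1/20973504 + 36*(1/110) = -1/20973504 + 18/55 = 377523017/1153542720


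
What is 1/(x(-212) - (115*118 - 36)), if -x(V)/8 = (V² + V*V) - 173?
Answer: -1/731254 ≈ -1.3675e-6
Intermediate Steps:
x(V) = 1384 - 16*V² (x(V) = -8*((V² + V*V) - 173) = -8*((V² + V²) - 173) = -8*(2*V² - 173) = -8*(-173 + 2*V²) = 1384 - 16*V²)
1/(x(-212) - (115*118 - 36)) = 1/((1384 - 16*(-212)²) - (115*118 - 36)) = 1/((1384 - 16*44944) - (13570 - 36)) = 1/((1384 - 719104) - 1*13534) = 1/(-717720 - 13534) = 1/(-731254) = -1/731254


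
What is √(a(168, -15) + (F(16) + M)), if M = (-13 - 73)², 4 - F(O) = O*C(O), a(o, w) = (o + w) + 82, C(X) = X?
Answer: √7379 ≈ 85.901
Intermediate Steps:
a(o, w) = 82 + o + w
F(O) = 4 - O² (F(O) = 4 - O*O = 4 - O²)
M = 7396 (M = (-86)² = 7396)
√(a(168, -15) + (F(16) + M)) = √((82 + 168 - 15) + ((4 - 1*16²) + 7396)) = √(235 + ((4 - 1*256) + 7396)) = √(235 + ((4 - 256) + 7396)) = √(235 + (-252 + 7396)) = √(235 + 7144) = √7379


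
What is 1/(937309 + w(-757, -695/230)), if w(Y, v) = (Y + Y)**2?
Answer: 1/3229505 ≈ 3.0964e-7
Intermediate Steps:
w(Y, v) = 4*Y**2 (w(Y, v) = (2*Y)**2 = 4*Y**2)
1/(937309 + w(-757, -695/230)) = 1/(937309 + 4*(-757)**2) = 1/(937309 + 4*573049) = 1/(937309 + 2292196) = 1/3229505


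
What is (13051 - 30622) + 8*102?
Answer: -16755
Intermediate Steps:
(13051 - 30622) + 8*102 = -17571 + 816 = -16755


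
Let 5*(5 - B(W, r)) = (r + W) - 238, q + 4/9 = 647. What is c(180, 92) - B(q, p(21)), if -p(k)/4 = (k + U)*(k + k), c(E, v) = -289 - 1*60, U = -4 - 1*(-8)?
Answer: -50053/45 ≈ -1112.3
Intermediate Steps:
q = 5819/9 (q = -4/9 + 647 = 5819/9 ≈ 646.56)
U = 4 (U = -4 + 8 = 4)
c(E, v) = -349 (c(E, v) = -289 - 60 = -349)
p(k) = -8*k*(4 + k) (p(k) = -4*(k + 4)*(k + k) = -4*(4 + k)*2*k = -8*k*(4 + k))
B(W, r) = 263/5 - W/5 - r/5 (B(W, r) = 5 - ((r + W) - 238)/5 = 5 - ((W + r) - 238)/5 = 5 - (-238 + W + r)/5 = 5 + (238/5 - W/5 - r/5) = 263/5 - W/5 - r/5)
c(180, 92) - B(q, p(21)) = -349 - (263/5 - ⅕*5819/9 - (-8)*21*(4 + 21)/5) = -349 - (263/5 - 5819/45 - (-8)*21*25/5) = -349 - (263/5 - 5819/45 - ⅕*(-4200)) = -349 - (263/5 - 5819/45 + 840) = -349 - 1*34348/45 = -349 - 34348/45 = -50053/45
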